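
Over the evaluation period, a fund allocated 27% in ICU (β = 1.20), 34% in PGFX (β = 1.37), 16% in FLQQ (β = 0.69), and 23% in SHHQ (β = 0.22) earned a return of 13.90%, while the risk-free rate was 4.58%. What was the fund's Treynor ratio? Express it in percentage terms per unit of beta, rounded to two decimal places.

β_P = 0.27×1.20 + 0.34×1.37 + 0.16×0.69 + 0.23×0.22 = 0.9508
Treynor = (R_P − R_f) / β_P = (13.90% − 4.58%) / 0.9508 = 9.32% / 0.9508 = 9.80%

9.80%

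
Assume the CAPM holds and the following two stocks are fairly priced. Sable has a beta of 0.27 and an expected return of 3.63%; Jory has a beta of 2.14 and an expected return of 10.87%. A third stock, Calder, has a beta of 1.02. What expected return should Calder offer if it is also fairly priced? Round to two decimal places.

MRP (SML slope) = (10.87% − 3.63%) / (2.14 − 0.27) = 7.24% / 1.87 = 3.8717%
R_f (intercept) = 3.63% − 0.27 × 3.8717% = 2.5846%
E(R_Calder) = R_f + β × MRP = 2.5846% + 1.02 × 3.8717% = 6.53%

6.53%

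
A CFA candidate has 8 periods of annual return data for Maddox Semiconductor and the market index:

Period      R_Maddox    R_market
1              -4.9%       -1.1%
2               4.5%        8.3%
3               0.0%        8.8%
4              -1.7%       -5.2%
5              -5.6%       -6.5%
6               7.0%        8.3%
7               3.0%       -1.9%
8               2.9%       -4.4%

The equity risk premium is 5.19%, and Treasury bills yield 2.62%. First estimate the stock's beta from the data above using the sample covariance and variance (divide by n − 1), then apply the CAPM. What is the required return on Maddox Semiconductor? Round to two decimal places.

4.73%

Mean R_i = (-4.9 + 4.5 + 0.0 − 1.7 − 5.6 + 7.0 + 3.0 + 2.9) / 8 = 0.6500%
Mean R_m = (-1.1 + 8.3 + 8.8 − 5.2 − 6.5 + 8.3 − 1.9 − 4.4) / 8 = 0.7875%
Σ(R_i − R̄_i)(R_m − R̄_m) = 123.5250  ⇒  Cov = 123.5250 / 7 = 17.6464
Σ(R_m − R̄_m)² = 303.7288  ⇒  Var(R_m) = 303.7288 / 7 = 43.3898
β = Cov / Var(R_m) = 17.6464 / 43.3898 = 0.4067
E(R) = R_f + β × MRP = 2.62% + 0.4067 × 5.19% = 4.73%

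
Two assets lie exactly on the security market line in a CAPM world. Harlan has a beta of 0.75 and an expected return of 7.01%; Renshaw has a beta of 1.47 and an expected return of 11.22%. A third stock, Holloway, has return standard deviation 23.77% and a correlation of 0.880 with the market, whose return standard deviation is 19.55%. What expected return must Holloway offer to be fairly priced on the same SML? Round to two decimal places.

8.88%

MRP = (11.22% − 7.01%) / (1.47 − 0.75) = 5.8472%
R_f = 7.01% − 0.75 × 5.8472% = 2.6246%
β_Holloway = ρ·σ_i/σ_m = 0.880 × 23.77 / 19.55 = 1.0700
E(R_Holloway) = R_f + β × MRP = 2.6246% + 1.0700 × 5.8472% = 8.88%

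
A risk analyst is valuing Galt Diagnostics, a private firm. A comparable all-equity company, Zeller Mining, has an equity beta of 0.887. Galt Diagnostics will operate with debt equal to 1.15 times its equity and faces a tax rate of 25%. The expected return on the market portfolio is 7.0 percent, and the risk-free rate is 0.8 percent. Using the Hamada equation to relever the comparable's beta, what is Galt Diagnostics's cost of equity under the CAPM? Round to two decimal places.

11.04%

β_L = β_U × [1 + (1 − t)(D/E)] = 0.887 × [1 + (1 − 0.25) × 1.15]
    = 0.887 × [1 + 0.75 × 1.15] = 0.887 × 1.8625 = 1.6520
MRP = 7.0% − 0.8% = 6.20%
E(R) = R_f + β_L × MRP = 0.8% + 1.6520 × 6.2% = 11.04%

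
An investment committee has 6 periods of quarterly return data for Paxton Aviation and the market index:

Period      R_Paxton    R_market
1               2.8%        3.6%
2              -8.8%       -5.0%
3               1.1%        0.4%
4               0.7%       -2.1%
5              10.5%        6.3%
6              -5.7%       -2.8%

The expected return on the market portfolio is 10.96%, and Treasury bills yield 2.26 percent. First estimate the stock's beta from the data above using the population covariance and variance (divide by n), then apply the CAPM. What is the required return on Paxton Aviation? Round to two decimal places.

15.32%

Mean R_i = (2.8 − 8.8 + 1.1 + 0.7 + 10.5 − 5.7) / 6 = 0.1000%
Mean R_m = (3.6 − 5.0 + 0.4 − 2.1 + 6.3 − 2.8) / 6 = 0.0667%
Σ(R_i − R̄_i)(R_m − R̄_m) = 135.1200  ⇒  Cov = 135.1200 / 6 = 22.5200
Σ(R_m − R̄_m)² = 90.0333  ⇒  Var(R_m) = 90.0333 / 6 = 15.0056
β = Cov / Var(R_m) = 22.5200 / 15.0056 = 1.5008
MRP = 10.96% − 2.26% = 8.70%
E(R) = R_f + β × MRP = 2.26% + 1.5008 × 8.70% = 15.32%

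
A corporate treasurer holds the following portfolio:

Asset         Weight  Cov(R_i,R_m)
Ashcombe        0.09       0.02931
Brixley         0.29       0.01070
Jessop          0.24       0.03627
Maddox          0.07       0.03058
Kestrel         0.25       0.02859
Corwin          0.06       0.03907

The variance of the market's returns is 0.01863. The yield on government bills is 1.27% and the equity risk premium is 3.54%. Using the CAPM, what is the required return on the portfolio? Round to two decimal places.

6.23%

β_Ashcombe = 0.02931 / 0.01863 = 1.5733
β_Brixley = 0.01070 / 0.01863 = 0.5743
β_Jessop = 0.03627 / 0.01863 = 1.9469
β_Maddox = 0.03058 / 0.01863 = 1.6414
β_Kestrel = 0.02859 / 0.01863 = 1.5346
β_Corwin = 0.03907 / 0.01863 = 2.0972
β_P = Σ w_i β_i = 0.09×1.5733 + 0.29×0.5743 + 0.24×1.9469 + 0.07×1.6414 + 0.25×1.5346 + 0.06×2.0972 = 1.3998
E(R_P) = R_f + β_P × MRP = 1.27% + 1.3998 × 3.54% = 6.23%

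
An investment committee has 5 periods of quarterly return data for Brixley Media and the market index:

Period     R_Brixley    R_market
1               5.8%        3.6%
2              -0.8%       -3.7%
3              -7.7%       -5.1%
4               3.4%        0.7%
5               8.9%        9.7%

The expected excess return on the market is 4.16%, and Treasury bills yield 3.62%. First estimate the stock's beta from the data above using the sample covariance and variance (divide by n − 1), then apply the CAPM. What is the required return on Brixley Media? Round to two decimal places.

7.78%

Mean R_i = (5.8 − 0.8 − 7.7 + 3.4 + 8.9) / 5 = 1.9200%
Mean R_m = (3.6 − 3.7 − 5.1 + 0.7 + 9.7) / 5 = 1.0400%
Σ(R_i − R̄_i)(R_m − R̄_m) = 141.8360  ⇒  Cov = 141.8360 / 4 = 35.4590
Σ(R_m − R̄_m)² = 141.8320  ⇒  Var(R_m) = 141.8320 / 4 = 35.4580
β = Cov / Var(R_m) = 35.4590 / 35.4580 = 1.0000
E(R) = R_f + β × MRP = 3.62% + 1.0000 × 4.16% = 7.78%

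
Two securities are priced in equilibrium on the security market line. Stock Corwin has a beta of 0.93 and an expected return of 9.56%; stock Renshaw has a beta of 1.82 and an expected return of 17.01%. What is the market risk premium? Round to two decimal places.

Both satisfy E(R) = R_f + β·MRP, so the slope of the SML is
MRP = (17.01% − 9.56%) / (1.82 − 0.93) = 7.45% / 0.89 = 8.3708%

8.37%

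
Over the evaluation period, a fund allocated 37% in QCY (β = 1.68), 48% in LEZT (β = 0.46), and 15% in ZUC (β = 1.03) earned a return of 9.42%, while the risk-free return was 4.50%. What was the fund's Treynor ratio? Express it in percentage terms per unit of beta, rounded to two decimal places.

β_P = 0.37×1.68 + 0.48×0.46 + 0.15×1.03 = 0.9969
Treynor = (R_P − R_f) / β_P = (9.42% − 4.50%) / 0.9969 = 4.92% / 0.9969 = 4.94%

4.94%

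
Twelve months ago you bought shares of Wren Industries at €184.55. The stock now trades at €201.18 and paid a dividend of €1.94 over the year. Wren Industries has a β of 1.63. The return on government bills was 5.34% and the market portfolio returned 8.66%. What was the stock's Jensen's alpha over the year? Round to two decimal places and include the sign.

-0.69%

Realised HPR = (P1 + D1 − P0) / P0 = (201.18 + 1.94 − 184.55) / 184.55 = 18.57 / 184.55 = 10.0623%
MRP = 8.66% − 5.34% = 3.32%
CAPM required = R_f + β·MRP = 5.34% + 1.63 × 3.32% = 10.7516%
α = realised − required = 10.0623% − 10.7516% = -0.69%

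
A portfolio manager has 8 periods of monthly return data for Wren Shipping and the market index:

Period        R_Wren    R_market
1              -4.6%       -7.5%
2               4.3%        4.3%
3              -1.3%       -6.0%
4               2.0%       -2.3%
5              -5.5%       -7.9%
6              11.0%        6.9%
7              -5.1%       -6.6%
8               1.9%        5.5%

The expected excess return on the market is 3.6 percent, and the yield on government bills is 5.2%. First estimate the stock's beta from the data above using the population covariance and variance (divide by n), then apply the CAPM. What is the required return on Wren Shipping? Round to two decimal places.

8.12%

Mean R_i = (-4.6 + 4.3 − 1.3 + 2.0 − 5.5 + 11.0 − 5.1 + 1.9) / 8 = 0.3375%
Mean R_m = (-7.5 + 4.3 − 6.0 − 2.3 − 7.9 + 6.9 − 6.6 + 5.5) / 8 = -1.7000%
Σ(R_i − R̄_i)(R_m − R̄_m) = 224.2400  ⇒  Cov = 224.2400 / 8 = 28.0300
Σ(R_m − R̄_m)² = 276.7400  ⇒  Var(R_m) = 276.7400 / 8 = 34.5925
β = Cov / Var(R_m) = 28.0300 / 34.5925 = 0.8103
E(R) = R_f + β × MRP = 5.2% + 0.8103 × 3.6% = 8.12%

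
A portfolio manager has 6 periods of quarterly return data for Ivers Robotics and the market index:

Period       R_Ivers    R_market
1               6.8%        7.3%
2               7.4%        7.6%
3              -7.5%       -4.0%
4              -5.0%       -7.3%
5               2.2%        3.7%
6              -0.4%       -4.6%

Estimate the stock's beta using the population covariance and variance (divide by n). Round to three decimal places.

0.845

Mean R_i = (6.8 + 7.4 − 7.5 − 5.0 + 2.2 − 0.4) / 6 = 0.5833%
Mean R_m = (7.3 + 7.6 − 4.0 − 7.3 + 3.7 − 4.6) / 6 = 0.4500%
Σ(R_i − R̄_i)(R_m − R̄_m) = 180.7850  ⇒  Cov = 180.7850 / 6 = 30.1308
Σ(R_m − R̄_m)² = 213.9750  ⇒  Var(R_m) = 213.9750 / 6 = 35.6625
β = Cov / Var(R_m) = 30.1308 / 35.6625 = 0.8449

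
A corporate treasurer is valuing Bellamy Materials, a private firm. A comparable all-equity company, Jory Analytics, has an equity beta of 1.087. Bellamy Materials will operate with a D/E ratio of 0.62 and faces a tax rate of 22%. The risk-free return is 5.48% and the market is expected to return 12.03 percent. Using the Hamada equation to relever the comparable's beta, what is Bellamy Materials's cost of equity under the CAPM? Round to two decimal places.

16.04%

β_L = β_U × [1 + (1 − t)(D/E)] = 1.087 × [1 + (1 − 0.22) × 0.62]
    = 1.087 × [1 + 0.78 × 0.62] = 1.087 × 1.4836 = 1.6127
MRP = 12.03% − 5.48% = 6.55%
E(R) = R_f + β_L × MRP = 5.48% + 1.6127 × 6.55% = 16.04%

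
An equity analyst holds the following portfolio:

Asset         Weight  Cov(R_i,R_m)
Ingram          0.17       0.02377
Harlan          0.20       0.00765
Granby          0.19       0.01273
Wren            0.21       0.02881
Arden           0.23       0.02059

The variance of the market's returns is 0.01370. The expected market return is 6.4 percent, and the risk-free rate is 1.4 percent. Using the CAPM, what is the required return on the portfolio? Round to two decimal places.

8.25%

β_Ingram = 0.02377 / 0.01370 = 1.7350
β_Harlan = 0.00765 / 0.01370 = 0.5584
β_Granby = 0.01273 / 0.01370 = 0.9292
β_Wren = 0.02881 / 0.01370 = 2.1029
β_Arden = 0.02059 / 0.01370 = 1.5029
β_P = Σ w_i β_i = 0.17×1.7350 + 0.20×0.5584 + 0.19×0.9292 + 0.21×2.1029 + 0.23×1.5029 = 1.3705
MRP = 6.4% − 1.4% = 5.00%
E(R_P) = R_f + β_P × MRP = 1.4% + 1.3705 × 5.0% = 8.25%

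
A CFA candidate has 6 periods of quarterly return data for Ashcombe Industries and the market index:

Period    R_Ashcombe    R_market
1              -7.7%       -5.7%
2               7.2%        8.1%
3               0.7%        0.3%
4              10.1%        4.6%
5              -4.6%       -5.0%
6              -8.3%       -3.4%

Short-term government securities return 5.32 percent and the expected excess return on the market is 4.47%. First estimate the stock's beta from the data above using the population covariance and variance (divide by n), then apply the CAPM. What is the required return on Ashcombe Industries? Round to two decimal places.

Mean R_i = (-7.7 + 7.2 + 0.7 + 10.1 − 4.6 − 8.3) / 6 = -0.4333%
Mean R_m = (-5.7 + 8.1 + 0.3 + 4.6 − 5.0 − 3.4) / 6 = -0.1833%
Σ(R_i − R̄_i)(R_m − R̄_m) = 199.6233  ⇒  Cov = 199.6233 / 6 = 33.2706
Σ(R_m − R̄_m)² = 155.7083  ⇒  Var(R_m) = 155.7083 / 6 = 25.9514
β = Cov / Var(R_m) = 33.2706 / 25.9514 = 1.2820
E(R) = R_f + β × MRP = 5.32% + 1.2820 × 4.47% = 11.05%

11.05%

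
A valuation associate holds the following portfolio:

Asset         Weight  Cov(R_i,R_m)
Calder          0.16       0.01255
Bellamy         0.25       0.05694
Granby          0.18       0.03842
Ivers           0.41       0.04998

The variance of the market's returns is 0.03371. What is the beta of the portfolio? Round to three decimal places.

1.295

β_Calder = 0.01255 / 0.03371 = 0.3723
β_Bellamy = 0.05694 / 0.03371 = 1.6891
β_Granby = 0.03842 / 0.03371 = 1.1397
β_Ivers = 0.04998 / 0.03371 = 1.4826
β_P = Σ w_i β_i = 0.16×0.3723 + 0.25×1.6891 + 0.18×1.1397 + 0.41×1.4826 = 1.2949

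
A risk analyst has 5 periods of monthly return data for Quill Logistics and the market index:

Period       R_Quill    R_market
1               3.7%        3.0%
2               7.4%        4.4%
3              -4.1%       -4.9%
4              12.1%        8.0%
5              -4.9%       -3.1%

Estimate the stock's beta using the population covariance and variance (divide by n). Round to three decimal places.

1.345

Mean R_i = (3.7 + 7.4 − 4.1 + 12.1 − 4.9) / 5 = 2.8400%
Mean R_m = (3.0 + 4.4 − 4.9 + 8.0 − 3.1) / 5 = 1.4800%
Σ(R_i − R̄_i)(R_m − R̄_m) = 154.7240  ⇒  Cov = 154.7240 / 5 = 30.9448
Σ(R_m − R̄_m)² = 115.0280  ⇒  Var(R_m) = 115.0280 / 5 = 23.0056
β = Cov / Var(R_m) = 30.9448 / 23.0056 = 1.3451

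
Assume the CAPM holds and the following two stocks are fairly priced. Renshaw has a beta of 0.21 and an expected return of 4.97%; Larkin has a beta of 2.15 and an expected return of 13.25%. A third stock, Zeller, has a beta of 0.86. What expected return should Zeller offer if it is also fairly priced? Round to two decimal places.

7.74%

MRP (SML slope) = (13.25% − 4.97%) / (2.15 − 0.21) = 8.28% / 1.94 = 4.2680%
R_f (intercept) = 4.97% − 0.21 × 4.2680% = 4.0737%
E(R_Zeller) = R_f + β × MRP = 4.0737% + 0.86 × 4.2680% = 7.74%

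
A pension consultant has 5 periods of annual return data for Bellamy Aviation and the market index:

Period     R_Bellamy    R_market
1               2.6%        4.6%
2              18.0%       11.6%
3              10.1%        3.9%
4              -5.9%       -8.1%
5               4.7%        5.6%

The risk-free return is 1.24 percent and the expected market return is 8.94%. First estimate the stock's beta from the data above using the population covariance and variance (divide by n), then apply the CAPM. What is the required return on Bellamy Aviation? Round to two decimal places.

9.85%

Mean R_i = (2.6 + 18.0 + 10.1 − 5.9 + 4.7) / 5 = 5.9000%
Mean R_m = (4.6 + 11.6 + 3.9 − 8.1 + 5.6) / 5 = 3.5200%
Σ(R_i − R̄_i)(R_m − R̄_m) = 230.4200  ⇒  Cov = 230.4200 / 5 = 46.0840
Σ(R_m − R̄_m)² = 205.9480  ⇒  Var(R_m) = 205.9480 / 5 = 41.1896
β = Cov / Var(R_m) = 46.0840 / 41.1896 = 1.1188
MRP = 8.94% − 1.24% = 7.70%
E(R) = R_f + β × MRP = 1.24% + 1.1188 × 7.70% = 9.85%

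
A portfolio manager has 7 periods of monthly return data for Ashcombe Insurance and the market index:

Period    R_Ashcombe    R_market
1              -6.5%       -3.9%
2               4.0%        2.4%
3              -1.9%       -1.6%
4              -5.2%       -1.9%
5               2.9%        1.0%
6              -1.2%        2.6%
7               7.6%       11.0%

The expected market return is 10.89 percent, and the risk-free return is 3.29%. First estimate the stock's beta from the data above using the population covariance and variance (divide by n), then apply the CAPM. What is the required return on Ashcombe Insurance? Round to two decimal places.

Mean R_i = (-6.5 + 4.0 − 1.9 − 5.2 + 2.9 − 1.2 + 7.6) / 7 = -0.0429%
Mean R_m = (-3.9 + 2.4 − 1.6 − 1.9 + 1.0 + 2.6 + 11.0) / 7 = 1.3714%
Σ(R_i − R̄_i)(R_m − R̄_m) = 131.6614  ⇒  Cov = 131.6614 / 7 = 18.8088
Σ(R_m − R̄_m)² = 142.7343  ⇒  Var(R_m) = 142.7343 / 7 = 20.3906
β = Cov / Var(R_m) = 18.8088 / 20.3906 = 0.9224
MRP = 10.89% − 3.29% = 7.60%
E(R) = R_f + β × MRP = 3.29% + 0.9224 × 7.60% = 10.30%

10.30%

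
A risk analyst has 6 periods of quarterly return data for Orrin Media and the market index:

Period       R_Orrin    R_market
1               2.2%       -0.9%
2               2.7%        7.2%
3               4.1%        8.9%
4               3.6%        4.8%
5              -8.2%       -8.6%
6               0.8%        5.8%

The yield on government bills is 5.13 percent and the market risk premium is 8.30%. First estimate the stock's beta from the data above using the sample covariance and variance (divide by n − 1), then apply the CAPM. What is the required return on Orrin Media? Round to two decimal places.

Mean R_i = (2.2 + 2.7 + 4.1 + 3.6 − 8.2 + 0.8) / 6 = 0.8667%
Mean R_m = (-0.9 + 7.2 + 8.9 + 4.8 − 8.6 + 5.8) / 6 = 2.8667%
Σ(R_i − R̄_i)(R_m − R̄_m) = 131.4833  ⇒  Cov = 131.4833 / 5 = 26.2967
Σ(R_m − R̄_m)² = 213.1933  ⇒  Var(R_m) = 213.1933 / 5 = 42.6387
β = Cov / Var(R_m) = 26.2967 / 42.6387 = 0.6167
E(R) = R_f + β × MRP = 5.13% + 0.6167 × 8.30% = 10.25%

10.25%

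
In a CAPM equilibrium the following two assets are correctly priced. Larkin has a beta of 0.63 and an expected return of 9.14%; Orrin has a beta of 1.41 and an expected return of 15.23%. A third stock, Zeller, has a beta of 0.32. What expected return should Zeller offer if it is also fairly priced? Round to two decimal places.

6.72%

MRP (SML slope) = (15.23% − 9.14%) / (1.41 − 0.63) = 6.09% / 0.78 = 7.8077%
R_f (intercept) = 9.14% − 0.63 × 7.8077% = 4.2211%
E(R_Zeller) = R_f + β × MRP = 4.2211% + 0.32 × 7.8077% = 6.72%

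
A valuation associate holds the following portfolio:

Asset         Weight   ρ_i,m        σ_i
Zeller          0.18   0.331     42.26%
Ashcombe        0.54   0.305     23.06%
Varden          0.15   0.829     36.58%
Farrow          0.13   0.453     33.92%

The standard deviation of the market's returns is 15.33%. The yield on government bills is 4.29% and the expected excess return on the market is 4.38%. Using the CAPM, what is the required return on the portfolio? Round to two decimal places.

β_Zeller = 0.331 × 42.26% / 15.33% = 0.9125
β_Ashcombe = 0.305 × 23.06% / 15.33% = 0.4588
β_Varden = 0.829 × 36.58% / 15.33% = 1.9781
β_Farrow = 0.453 × 33.92% / 15.33% = 1.0023
β_P = Σ w_i β_i = 0.18×0.9125 + 0.54×0.4588 + 0.15×1.9781 + 0.13×1.0023 = 0.8390
E(R_P) = R_f + β_P × MRP = 4.29% + 0.8390 × 4.38% = 7.96%

7.96%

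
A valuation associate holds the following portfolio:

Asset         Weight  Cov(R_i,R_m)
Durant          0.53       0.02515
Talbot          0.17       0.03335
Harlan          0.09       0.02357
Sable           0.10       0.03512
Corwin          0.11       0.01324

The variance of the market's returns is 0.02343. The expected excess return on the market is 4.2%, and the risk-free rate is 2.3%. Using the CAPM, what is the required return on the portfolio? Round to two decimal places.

6.98%

β_Durant = 0.02515 / 0.02343 = 1.0734
β_Talbot = 0.03335 / 0.02343 = 1.4234
β_Harlan = 0.02357 / 0.02343 = 1.0060
β_Sable = 0.03512 / 0.02343 = 1.4989
β_Corwin = 0.01324 / 0.02343 = 0.5651
β_P = Σ w_i β_i = 0.53×1.0734 + 0.17×1.4234 + 0.09×1.0060 + 0.10×1.4989 + 0.11×0.5651 = 1.1135
E(R_P) = R_f + β_P × MRP = 2.3% + 1.1135 × 4.2% = 6.98%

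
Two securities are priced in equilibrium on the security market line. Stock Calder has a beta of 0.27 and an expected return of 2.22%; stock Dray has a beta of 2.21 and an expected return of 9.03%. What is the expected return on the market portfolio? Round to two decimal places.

4.78%

Both satisfy E(R) = R_f + β·MRP, so the slope of the SML is
MRP = (9.03% − 2.22%) / (2.21 − 0.27) = 6.81% / 1.94 = 3.5103%
R_f = E(R_Calder) − β_Calder·MRP = 2.22% − 0.27 × 3.5103% = 1.2722%
E(R_m) = R_f + MRP = 1.2722% + 3.5103% = 4.78%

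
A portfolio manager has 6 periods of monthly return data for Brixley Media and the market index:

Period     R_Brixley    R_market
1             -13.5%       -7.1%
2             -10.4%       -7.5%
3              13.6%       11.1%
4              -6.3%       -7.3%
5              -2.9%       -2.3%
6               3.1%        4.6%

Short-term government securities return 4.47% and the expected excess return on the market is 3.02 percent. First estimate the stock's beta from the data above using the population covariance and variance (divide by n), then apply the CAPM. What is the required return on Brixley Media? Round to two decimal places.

Mean R_i = (-13.5 − 10.4 + 13.6 − 6.3 − 2.9 + 3.1) / 6 = -2.7333%
Mean R_m = (-7.1 − 7.5 + 11.1 − 7.3 − 2.3 + 4.6) / 6 = -1.4167%
Σ(R_i − R̄_i)(R_m − R̄_m) = 368.4967  ⇒  Cov = 368.4967 / 6 = 61.4161
Σ(R_m − R̄_m)² = 297.5683  ⇒  Var(R_m) = 297.5683 / 6 = 49.5947
β = Cov / Var(R_m) = 61.4161 / 49.5947 = 1.2384
E(R) = R_f + β × MRP = 4.47% + 1.2384 × 3.02% = 8.21%

8.21%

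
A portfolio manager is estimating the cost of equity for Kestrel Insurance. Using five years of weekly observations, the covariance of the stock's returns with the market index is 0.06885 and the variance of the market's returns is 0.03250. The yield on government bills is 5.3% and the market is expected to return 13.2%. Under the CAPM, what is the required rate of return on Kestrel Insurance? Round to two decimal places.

22.04%

β = Cov(R_i, R_m) / Var(R_m) = 0.06885 / 0.03250 = 2.1185
MRP = 13.2% − 5.3% = 7.90%
E(R) = R_f + β × MRP = 5.3% + 2.1185 × 7.9% = 22.04%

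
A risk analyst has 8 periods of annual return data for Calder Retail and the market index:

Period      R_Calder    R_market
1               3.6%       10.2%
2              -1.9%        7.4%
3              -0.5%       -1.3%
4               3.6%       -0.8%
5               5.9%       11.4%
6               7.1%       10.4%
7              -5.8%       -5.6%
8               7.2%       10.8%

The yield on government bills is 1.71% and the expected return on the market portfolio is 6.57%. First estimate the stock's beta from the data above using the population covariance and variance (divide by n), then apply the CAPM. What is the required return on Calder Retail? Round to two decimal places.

Mean R_i = (3.6 − 1.9 − 0.5 + 3.6 + 5.9 + 7.1 − 5.8 + 7.2) / 8 = 2.4000%
Mean R_m = (10.2 + 7.4 − 1.3 − 0.8 + 11.4 + 10.4 − 5.6 + 10.8) / 8 = 5.3125%
Σ(R_i − R̄_i)(R_m − R̄_m) = 169.7700  ⇒  Cov = 169.7700 / 8 = 21.2213
Σ(R_m − R̄_m)² = 321.4688  ⇒  Var(R_m) = 321.4688 / 8 = 40.1836
β = Cov / Var(R_m) = 21.2213 / 40.1836 = 0.5281
MRP = 6.57% − 1.71% = 4.86%
E(R) = R_f + β × MRP = 1.71% + 0.5281 × 4.86% = 4.28%

4.28%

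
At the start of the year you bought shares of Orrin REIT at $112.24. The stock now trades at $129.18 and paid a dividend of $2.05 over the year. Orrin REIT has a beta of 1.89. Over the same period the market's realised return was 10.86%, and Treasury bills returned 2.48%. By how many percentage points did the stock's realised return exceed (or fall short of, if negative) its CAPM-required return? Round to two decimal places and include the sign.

Realised HPR = (P1 + D1 − P0) / P0 = (129.18 + 2.05 − 112.24) / 112.24 = 18.99 / 112.24 = 16.9191%
MRP = 10.86% − 2.48% = 8.38%
CAPM required = R_f + β·MRP = 2.48% + 1.89 × 8.38% = 18.3182%
α = realised − required = 16.9191% − 18.3182% = -1.40%

-1.40%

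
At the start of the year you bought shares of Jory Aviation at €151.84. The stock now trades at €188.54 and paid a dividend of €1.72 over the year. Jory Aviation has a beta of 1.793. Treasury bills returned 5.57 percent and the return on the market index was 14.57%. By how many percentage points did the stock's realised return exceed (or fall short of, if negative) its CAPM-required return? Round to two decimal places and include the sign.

Realised HPR = (P1 + D1 − P0) / P0 = (188.54 + 1.72 − 151.84) / 151.84 = 38.42 / 151.84 = 25.3030%
MRP = 14.57% − 5.57% = 9.00%
CAPM required = R_f + β·MRP = 5.57% + 1.793 × 9.00% = 21.70700%
α = realised − required = 25.3030% − 21.70700% = +3.60%

+3.60%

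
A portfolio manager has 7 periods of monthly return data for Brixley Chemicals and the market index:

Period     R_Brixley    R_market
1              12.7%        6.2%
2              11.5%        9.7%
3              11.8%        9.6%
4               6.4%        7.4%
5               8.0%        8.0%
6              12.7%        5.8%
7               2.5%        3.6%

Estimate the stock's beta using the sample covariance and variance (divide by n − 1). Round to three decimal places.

Mean R_i = (12.7 + 11.5 + 11.8 + 6.4 + 8.0 + 12.7 + 2.5) / 7 = 9.3714%
Mean R_m = (6.2 + 9.7 + 9.6 + 7.4 + 8.0 + 5.8 + 3.6) / 7 = 7.1857%
Σ(R_i − R̄_i)(R_m − R̄_m) = 26.2071  ⇒  Cov = 26.2071 / 6 = 4.3679
Σ(R_m − R̄_m)² = 28.6086  ⇒  Var(R_m) = 28.6086 / 6 = 4.7681
β = Cov / Var(R_m) = 4.3679 / 4.7681 = 0.9161

0.916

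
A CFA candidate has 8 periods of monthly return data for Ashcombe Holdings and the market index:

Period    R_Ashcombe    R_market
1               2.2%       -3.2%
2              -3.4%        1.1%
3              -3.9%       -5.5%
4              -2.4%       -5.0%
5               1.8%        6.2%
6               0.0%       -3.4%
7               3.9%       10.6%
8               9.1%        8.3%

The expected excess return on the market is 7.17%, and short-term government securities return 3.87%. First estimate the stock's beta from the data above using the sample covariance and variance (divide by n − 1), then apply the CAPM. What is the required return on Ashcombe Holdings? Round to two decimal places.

Mean R_i = (2.2 − 3.4 − 3.9 − 2.4 + 1.8 + 0.0 + 3.9 + 9.1) / 8 = 0.9125%
Mean R_m = (-3.2 + 1.1 − 5.5 − 5.0 + 6.2 − 3.4 + 10.6 + 8.3) / 8 = 1.1375%
Σ(R_i − R̄_i)(R_m − R̄_m) = 142.3963  ⇒  Cov = 142.3963 / 7 = 20.3423
Σ(R_m − R̄_m)² = 287.5988  ⇒  Var(R_m) = 287.5988 / 7 = 41.0855
β = Cov / Var(R_m) = 20.3423 / 41.0855 = 0.4951
E(R) = R_f + β × MRP = 3.87% + 0.4951 × 7.17% = 7.42%

7.42%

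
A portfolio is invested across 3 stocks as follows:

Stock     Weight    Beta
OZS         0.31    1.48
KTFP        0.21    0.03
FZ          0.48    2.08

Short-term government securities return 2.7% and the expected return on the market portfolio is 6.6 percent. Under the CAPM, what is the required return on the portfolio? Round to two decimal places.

β_P = Σ w_i β_i = 0.31×1.48 + 0.21×0.03 + 0.48×2.08 = 1.4635
MRP = 6.6% − 2.7% = 3.90%
E(R_P) = R_f + β_P × MRP = 2.7% + 1.4635 × 3.9% = 8.41%

8.41%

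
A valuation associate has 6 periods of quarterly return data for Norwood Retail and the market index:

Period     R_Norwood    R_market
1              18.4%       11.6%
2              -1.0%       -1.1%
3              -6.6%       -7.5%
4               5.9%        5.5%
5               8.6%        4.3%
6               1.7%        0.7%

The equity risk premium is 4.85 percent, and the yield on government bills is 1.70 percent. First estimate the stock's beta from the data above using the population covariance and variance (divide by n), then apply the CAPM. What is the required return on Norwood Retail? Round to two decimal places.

Mean R_i = (18.4 − 1.0 − 6.6 + 5.9 + 8.6 + 1.7) / 6 = 4.5000%
Mean R_m = (11.6 − 1.1 − 7.5 + 5.5 + 4.3 + 0.7) / 6 = 2.2500%
Σ(R_i − R̄_i)(R_m − R̄_m) = 273.9100  ⇒  Cov = 273.9100 / 6 = 45.6517
Σ(R_m − R̄_m)² = 210.8750  ⇒  Var(R_m) = 210.8750 / 6 = 35.1458
β = Cov / Var(R_m) = 45.6517 / 35.1458 = 1.2989
E(R) = R_f + β × MRP = 1.70% + 1.2989 × 4.85% = 8.00%

8.00%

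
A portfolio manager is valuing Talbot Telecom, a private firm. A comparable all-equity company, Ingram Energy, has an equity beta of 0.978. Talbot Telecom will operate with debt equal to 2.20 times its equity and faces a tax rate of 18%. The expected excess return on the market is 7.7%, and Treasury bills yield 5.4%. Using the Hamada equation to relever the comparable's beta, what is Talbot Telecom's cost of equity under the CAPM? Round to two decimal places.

β_L = β_U × [1 + (1 − t)(D/E)] = 0.978 × [1 + (1 − 0.18) × 2.20]
    = 0.978 × [1 + 0.82 × 2.20] = 0.978 × 2.8040 = 2.7423
E(R) = R_f + β_L × MRP = 5.4% + 2.7423 × 7.7% = 26.52%

26.52%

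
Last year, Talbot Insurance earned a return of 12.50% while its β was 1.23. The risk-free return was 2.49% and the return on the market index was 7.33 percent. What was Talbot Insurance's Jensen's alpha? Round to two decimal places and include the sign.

Market excess return = 7.33% − 2.49% = 4.84%
CAPM benchmark = R_f + β(R_m − R_f) = 2.49% + 1.23 × 4.84% = 8.4432%
α = actual − benchmark = 12.50% − 8.4432% = +4.06%

+4.06%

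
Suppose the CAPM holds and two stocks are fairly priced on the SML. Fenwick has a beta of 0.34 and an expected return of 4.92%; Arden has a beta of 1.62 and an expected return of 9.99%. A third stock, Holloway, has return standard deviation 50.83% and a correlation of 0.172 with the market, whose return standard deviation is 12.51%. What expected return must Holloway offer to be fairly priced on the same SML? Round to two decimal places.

6.34%

MRP = (9.99% − 4.92%) / (1.62 − 0.34) = 3.9609%
R_f = 4.92% − 0.34 × 3.9609% = 3.5733%
β_Holloway = ρ·σ_i/σ_m = 0.172 × 50.83 / 12.51 = 0.6989
E(R_Holloway) = R_f + β × MRP = 3.5733% + 0.6989 × 3.9609% = 6.34%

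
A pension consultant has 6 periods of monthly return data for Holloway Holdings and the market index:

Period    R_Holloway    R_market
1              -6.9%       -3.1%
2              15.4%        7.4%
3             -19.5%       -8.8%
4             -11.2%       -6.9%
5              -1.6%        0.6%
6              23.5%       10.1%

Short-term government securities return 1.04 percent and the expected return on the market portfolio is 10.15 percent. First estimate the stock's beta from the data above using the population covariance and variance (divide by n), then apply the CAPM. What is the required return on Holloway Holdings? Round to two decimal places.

Mean R_i = (-6.9 + 15.4 − 19.5 − 11.2 − 1.6 + 23.5) / 6 = -0.0500%
Mean R_m = (-3.1 + 7.4 − 8.8 − 6.9 + 0.6 + 10.1) / 6 = -0.1167%
Σ(R_i − R̄_i)(R_m − R̄_m) = 620.5850  ⇒  Cov = 620.5850 / 6 = 103.4308
Σ(R_m − R̄_m)² = 291.7083  ⇒  Var(R_m) = 291.7083 / 6 = 48.6181
β = Cov / Var(R_m) = 103.4308 / 48.6181 = 2.1274
MRP = 10.15% − 1.04% = 9.11%
E(R) = R_f + β × MRP = 1.04% + 2.1274 × 9.11% = 20.42%

20.42%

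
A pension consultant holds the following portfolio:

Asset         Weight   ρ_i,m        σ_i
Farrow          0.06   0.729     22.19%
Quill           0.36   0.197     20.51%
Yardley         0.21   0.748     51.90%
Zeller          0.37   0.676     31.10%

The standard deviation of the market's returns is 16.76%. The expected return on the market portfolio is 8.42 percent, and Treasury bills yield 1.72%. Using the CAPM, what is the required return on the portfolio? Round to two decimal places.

9.06%

β_Farrow = 0.729 × 22.19% / 16.76% = 0.9652
β_Quill = 0.197 × 20.51% / 16.76% = 0.2411
β_Yardley = 0.748 × 51.90% / 16.76% = 2.3163
β_Zeller = 0.676 × 31.10% / 16.76% = 1.2544
β_P = Σ w_i β_i = 0.06×0.9652 + 0.36×0.2411 + 0.21×2.3163 + 0.37×1.2544 = 1.0953
MRP = 8.42% − 1.72% = 6.70%
E(R_P) = R_f + β_P × MRP = 1.72% + 1.0953 × 6.70% = 9.06%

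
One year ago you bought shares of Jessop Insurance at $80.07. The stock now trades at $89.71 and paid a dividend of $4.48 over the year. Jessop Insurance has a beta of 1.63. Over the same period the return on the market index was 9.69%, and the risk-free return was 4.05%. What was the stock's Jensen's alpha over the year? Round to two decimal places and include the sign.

Realised HPR = (P1 + D1 − P0) / P0 = (89.71 + 4.48 − 80.07) / 80.07 = 14.12 / 80.07 = 17.6346%
MRP = 9.69% − 4.05% = 5.64%
CAPM required = R_f + β·MRP = 4.05% + 1.63 × 5.64% = 13.2432%
α = realised − required = 17.6346% − 13.2432% = +4.39%

+4.39%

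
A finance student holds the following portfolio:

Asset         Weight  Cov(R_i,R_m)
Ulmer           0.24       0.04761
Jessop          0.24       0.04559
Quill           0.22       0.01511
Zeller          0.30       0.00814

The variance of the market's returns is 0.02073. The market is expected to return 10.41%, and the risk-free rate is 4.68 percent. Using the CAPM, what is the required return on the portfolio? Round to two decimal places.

12.46%

β_Ulmer = 0.04761 / 0.02073 = 2.2967
β_Jessop = 0.04559 / 0.02073 = 2.1992
β_Quill = 0.01511 / 0.02073 = 0.7289
β_Zeller = 0.00814 / 0.02073 = 0.3927
β_P = Σ w_i β_i = 0.24×2.2967 + 0.24×2.1992 + 0.22×0.7289 + 0.30×0.3927 = 1.3572
MRP = 10.41% − 4.68% = 5.73%
E(R_P) = R_f + β_P × MRP = 4.68% + 1.3572 × 5.73% = 12.46%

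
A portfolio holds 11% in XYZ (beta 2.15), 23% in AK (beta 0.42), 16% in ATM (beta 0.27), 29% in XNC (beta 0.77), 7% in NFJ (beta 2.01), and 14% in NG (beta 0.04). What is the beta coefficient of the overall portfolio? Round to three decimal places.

β_P = Σ w_i β_i = 0.11×2.15 + 0.23×0.42 + 0.16×0.27 + 0.29×0.77 + 0.07×2.01 + 0.14×0.04 = 0.7459

0.746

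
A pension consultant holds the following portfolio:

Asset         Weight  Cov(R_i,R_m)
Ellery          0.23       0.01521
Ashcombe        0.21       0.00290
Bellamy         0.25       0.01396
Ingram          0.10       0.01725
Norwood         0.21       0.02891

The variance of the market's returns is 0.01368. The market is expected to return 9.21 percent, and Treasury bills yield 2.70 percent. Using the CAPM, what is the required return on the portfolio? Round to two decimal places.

10.03%

β_Ellery = 0.01521 / 0.01368 = 1.1118
β_Ashcombe = 0.00290 / 0.01368 = 0.2120
β_Bellamy = 0.01396 / 0.01368 = 1.0205
β_Ingram = 0.01725 / 0.01368 = 1.2610
β_Norwood = 0.02891 / 0.01368 = 2.1133
β_P = Σ w_i β_i = 0.23×1.1118 + 0.21×0.2120 + 0.25×1.0205 + 0.10×1.2610 + 0.21×2.1133 = 1.1253
MRP = 9.21% − 2.70% = 6.51%
E(R_P) = R_f + β_P × MRP = 2.70% + 1.1253 × 6.51% = 10.03%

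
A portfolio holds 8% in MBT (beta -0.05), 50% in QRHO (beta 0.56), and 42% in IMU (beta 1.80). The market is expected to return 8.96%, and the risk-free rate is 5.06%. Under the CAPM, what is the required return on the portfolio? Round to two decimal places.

β_P = Σ w_i β_i = 0.08×-0.05 + 0.50×0.56 + 0.42×1.80 = 1.0320
MRP = 8.96% − 5.06% = 3.90%
E(R_P) = R_f + β_P × MRP = 5.06% + 1.0320 × 3.90% = 9.08%

9.08%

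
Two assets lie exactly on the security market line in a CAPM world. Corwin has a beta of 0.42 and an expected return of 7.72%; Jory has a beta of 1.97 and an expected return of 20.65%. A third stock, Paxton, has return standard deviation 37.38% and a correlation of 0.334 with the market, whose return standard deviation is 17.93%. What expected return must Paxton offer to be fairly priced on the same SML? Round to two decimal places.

MRP = (20.65% − 7.72%) / (1.97 − 0.42) = 8.3419%
R_f = 7.72% − 0.42 × 8.3419% = 4.2164%
β_Paxton = ρ·σ_i/σ_m = 0.334 × 37.38 / 17.93 = 0.6963
E(R_Paxton) = R_f + β × MRP = 4.2164% + 0.6963 × 8.3419% = 10.02%

10.02%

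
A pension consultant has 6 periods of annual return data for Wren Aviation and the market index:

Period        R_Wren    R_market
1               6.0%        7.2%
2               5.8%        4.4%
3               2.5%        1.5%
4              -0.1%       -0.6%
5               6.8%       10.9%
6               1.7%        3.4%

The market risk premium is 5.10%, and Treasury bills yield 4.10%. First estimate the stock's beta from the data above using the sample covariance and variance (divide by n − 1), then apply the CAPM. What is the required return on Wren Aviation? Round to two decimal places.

7.18%

Mean R_i = (6.0 + 5.8 + 2.5 − 0.1 + 6.8 + 1.7) / 6 = 3.7833%
Mean R_m = (7.2 + 4.4 + 1.5 − 0.6 + 10.9 + 3.4) / 6 = 4.4667%
Σ(R_i − R̄_i)(R_m − R̄_m) = 51.0367  ⇒  Cov = 51.0367 / 5 = 10.2073
Σ(R_m − R̄_m)² = 84.4733  ⇒  Var(R_m) = 84.4733 / 5 = 16.8947
β = Cov / Var(R_m) = 10.2073 / 16.8947 = 0.6042
E(R) = R_f + β × MRP = 4.10% + 0.6042 × 5.10% = 7.18%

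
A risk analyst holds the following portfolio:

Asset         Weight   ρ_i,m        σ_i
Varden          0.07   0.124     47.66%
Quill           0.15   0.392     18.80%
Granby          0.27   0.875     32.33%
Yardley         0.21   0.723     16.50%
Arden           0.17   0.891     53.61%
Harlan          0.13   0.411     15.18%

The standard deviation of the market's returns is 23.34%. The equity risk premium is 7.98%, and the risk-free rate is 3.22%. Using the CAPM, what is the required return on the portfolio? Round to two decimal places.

10.26%

β_Varden = 0.124 × 47.66% / 23.34% = 0.2532
β_Quill = 0.392 × 18.80% / 23.34% = 0.3157
β_Granby = 0.875 × 32.33% / 23.34% = 1.2120
β_Yardley = 0.723 × 16.50% / 23.34% = 0.5111
β_Arden = 0.891 × 53.61% / 23.34% = 2.0466
β_Harlan = 0.411 × 15.18% / 23.34% = 0.2673
β_P = Σ w_i β_i = 0.07×0.2532 + 0.15×0.3157 + 0.27×1.2120 + 0.21×0.5111 + 0.17×2.0466 + 0.13×0.2673 = 0.8823
E(R_P) = R_f + β_P × MRP = 3.22% + 0.8823 × 7.98% = 10.26%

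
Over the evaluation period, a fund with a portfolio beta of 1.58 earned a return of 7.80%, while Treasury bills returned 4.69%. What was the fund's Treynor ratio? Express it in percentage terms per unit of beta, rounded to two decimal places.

Treynor = (R_P − R_f) / β_P = (7.80% − 4.69%) / 1.5800 = 3.11% / 1.5800 = 1.97%

1.97%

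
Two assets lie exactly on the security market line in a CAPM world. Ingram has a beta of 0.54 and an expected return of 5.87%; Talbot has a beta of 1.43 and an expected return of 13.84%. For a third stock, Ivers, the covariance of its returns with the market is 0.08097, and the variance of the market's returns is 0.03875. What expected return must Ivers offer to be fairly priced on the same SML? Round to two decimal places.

MRP = (13.84% − 5.87%) / (1.43 − 0.54) = 8.9551%
R_f = 5.87% − 0.54 × 8.9551% = 1.0342%
β_Ivers = Cov / Var(R_m) = 0.08097 / 0.03875 = 2.0895
E(R_Ivers) = R_f + β × MRP = 1.0342% + 2.0895 × 8.9551% = 19.75%

19.75%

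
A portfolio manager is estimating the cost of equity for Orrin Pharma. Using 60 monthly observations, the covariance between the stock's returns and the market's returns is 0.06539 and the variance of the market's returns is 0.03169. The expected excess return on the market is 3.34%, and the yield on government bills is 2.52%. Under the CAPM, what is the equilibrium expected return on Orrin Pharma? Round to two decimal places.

β = Cov(R_i, R_m) / Var(R_m) = 0.06539 / 0.03169 = 2.0634
E(R) = R_f + β × MRP = 2.52% + 2.0634 × 3.34% = 9.41%

9.41%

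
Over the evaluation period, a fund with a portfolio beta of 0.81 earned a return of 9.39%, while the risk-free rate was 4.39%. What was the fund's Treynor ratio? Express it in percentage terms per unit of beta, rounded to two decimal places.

Treynor = (R_P − R_f) / β_P = (9.39% − 4.39%) / 0.8100 = 5.00% / 0.8100 = 6.17%

6.17%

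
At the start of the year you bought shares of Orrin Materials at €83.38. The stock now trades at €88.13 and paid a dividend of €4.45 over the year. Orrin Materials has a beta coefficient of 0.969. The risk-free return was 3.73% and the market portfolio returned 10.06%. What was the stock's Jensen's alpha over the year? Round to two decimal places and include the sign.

Realised HPR = (P1 + D1 − P0) / P0 = (88.13 + 4.45 − 83.38) / 83.38 = 9.20 / 83.38 = 11.0338%
MRP = 10.06% − 3.73% = 6.33%
CAPM required = R_f + β·MRP = 3.73% + 0.969 × 6.33% = 9.86377%
α = realised − required = 11.0338% − 9.86377% = +1.17%

+1.17%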